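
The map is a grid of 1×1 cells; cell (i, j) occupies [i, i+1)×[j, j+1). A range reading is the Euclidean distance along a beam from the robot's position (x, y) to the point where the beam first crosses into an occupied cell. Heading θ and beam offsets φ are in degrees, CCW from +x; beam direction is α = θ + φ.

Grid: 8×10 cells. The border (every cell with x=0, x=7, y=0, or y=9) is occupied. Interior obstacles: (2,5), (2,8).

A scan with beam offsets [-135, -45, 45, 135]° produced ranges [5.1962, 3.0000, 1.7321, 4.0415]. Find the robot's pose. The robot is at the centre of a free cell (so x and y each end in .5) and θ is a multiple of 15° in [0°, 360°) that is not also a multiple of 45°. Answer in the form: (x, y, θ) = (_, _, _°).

Candidates: 46 free-cell centres × 16 headings = 736 poses. Raycast each; keep the one whose scan matches to 4 dp.
  (3.5, 5.5, 210°): beam 1 = 3.6235 ≠ 5.1962 ✗
  (4.5, 5.5, 300°): beam 1 = 1.5529 ≠ 5.1962 ✗
  (5.5, 5.5, 255°): beam 1 = 4.0415 ≠ 5.1962 ✗
  …
  (5.5, 5.5, 345°): r_1=5.1962, r_2=3.0000, r_3=1.7321, r_4=4.0415 — all match ✓
No second candidate reproduces the full scan.

(x, y, θ) = (5.5, 5.5, 345°)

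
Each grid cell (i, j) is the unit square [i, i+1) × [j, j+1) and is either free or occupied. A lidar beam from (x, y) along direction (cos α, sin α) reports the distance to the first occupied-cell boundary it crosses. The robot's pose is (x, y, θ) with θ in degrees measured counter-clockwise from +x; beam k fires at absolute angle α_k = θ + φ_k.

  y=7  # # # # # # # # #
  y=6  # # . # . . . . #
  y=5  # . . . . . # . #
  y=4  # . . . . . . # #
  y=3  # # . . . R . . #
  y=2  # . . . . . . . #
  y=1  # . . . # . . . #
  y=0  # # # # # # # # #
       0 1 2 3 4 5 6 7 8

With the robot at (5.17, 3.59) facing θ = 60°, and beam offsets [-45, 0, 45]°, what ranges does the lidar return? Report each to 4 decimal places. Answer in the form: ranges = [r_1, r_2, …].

ranges = [1.8946, 1.6600, 3.5303]

beam 1: φ=-45°, α=15°
  direction (0.9659, 0.2588); cell (5,3); t to first gridline: x 0.8593, y 1.5841 (then +1.0353 / +3.8637)
    (6,3) via x @ 0.8593
    (6,4) via y @ 1.5841
    (7,4) via x @ 1.8946  # hit
  → r_1 = 1.8946
beam 2: φ=0°, α=60°
  direction (0.5000, 0.8660); cell (5,3); t to first gridline: x 1.6600, y 0.4734 (then +2.0000 / +1.1547)
    (5,4) via y @ 0.4734
    (5,5) via y @ 1.6281
    (6,5) via x @ 1.6600  # hit
  → r_2 = 1.6600
beam 3: φ=45°, α=105°
  direction (-0.2588, 0.9659); cell (5,3); t to first gridline: x 0.6568, y 0.4245 (then +3.8637 / +1.0353)
    (5,4) via y @ 0.4245
    (4,4) via x @ 0.6568
    (4,5) via y @ 1.4597
    (4,6) via y @ 2.4950
    (4,7) via y @ 3.5303  # hit
  → r_3 = 3.5303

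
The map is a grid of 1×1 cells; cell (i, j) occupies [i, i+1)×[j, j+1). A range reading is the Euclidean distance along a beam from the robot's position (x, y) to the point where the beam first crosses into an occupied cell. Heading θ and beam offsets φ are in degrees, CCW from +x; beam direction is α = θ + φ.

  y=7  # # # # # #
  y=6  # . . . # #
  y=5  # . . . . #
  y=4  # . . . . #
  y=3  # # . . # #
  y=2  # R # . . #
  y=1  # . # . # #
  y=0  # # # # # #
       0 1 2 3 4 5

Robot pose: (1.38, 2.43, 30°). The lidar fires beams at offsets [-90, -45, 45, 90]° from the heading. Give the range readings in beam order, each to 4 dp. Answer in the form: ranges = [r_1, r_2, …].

ranges = [1.2400, 0.6419, 0.5901, 0.6582]

beam 1: φ=-90°, α=300°
  d=(0.5000,-0.8660)  start (1,2)  tX=1.2400 tY=0.4965  stride 1/|dx|=2.0000 1/|dy|=1.1547
    cross y-line → (1,1), t=0.4965
    cross x-line → (2,1), t=1.2400 (wall)
  → r_1 = 1.2400
beam 2: φ=-45°, α=345°
  d=(0.9659,-0.2588)  start (1,2)  tX=0.6419 tY=1.6614  stride 1/|dx|=1.0353 1/|dy|=3.8637
    cross x-line → (2,2), t=0.6419 (wall)
  → r_2 = 0.6419
beam 3: φ=45°, α=75°
  d=(0.2588,0.9659)  start (1,2)  tX=2.3955 tY=0.5901  stride 1/|dx|=3.8637 1/|dy|=1.0353
    cross y-line → (1,3), t=0.5901 (wall)
  → r_3 = 0.5901
beam 4: φ=90°, α=120°
  d=(-0.5000,0.8660)  start (1,2)  tX=0.7600 tY=0.6582  stride 1/|dx|=2.0000 1/|dy|=1.1547
    cross y-line → (1,3), t=0.6582 (wall)
  → r_4 = 0.6582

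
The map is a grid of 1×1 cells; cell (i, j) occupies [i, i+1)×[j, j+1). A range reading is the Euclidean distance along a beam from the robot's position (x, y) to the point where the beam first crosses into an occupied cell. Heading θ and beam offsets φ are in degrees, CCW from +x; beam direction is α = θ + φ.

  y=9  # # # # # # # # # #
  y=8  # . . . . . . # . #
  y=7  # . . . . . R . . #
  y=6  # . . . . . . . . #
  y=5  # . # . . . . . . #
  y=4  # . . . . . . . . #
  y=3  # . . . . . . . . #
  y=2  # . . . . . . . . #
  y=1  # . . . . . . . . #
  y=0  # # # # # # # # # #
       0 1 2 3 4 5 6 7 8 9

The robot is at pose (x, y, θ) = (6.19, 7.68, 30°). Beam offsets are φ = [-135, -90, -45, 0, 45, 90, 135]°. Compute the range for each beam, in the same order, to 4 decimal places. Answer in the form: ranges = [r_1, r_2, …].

ranges = [6.9156, 5.6200, 2.9091, 0.9353, 1.3666, 1.5242, 5.1001]

beam 1: φ=-135°, α=255°
  cosα=-0.2588 sinα=-0.9659 | (6,7) | tMaxX 0.7341 tMaxY 0.7040 | tΔX 3.8637 tΔY 1.0353
    t=0.7040 [y] (6,6)
    t=0.7341 [x] (5,6)
    t=1.7393 [y] (5,5)
    t=2.7745 [y] (5,4)
    t=3.8098 [y] (5,3)
    t=4.5978 [x] (4,3)
    t=4.8451 [y] (4,2)
    t=5.8804 [y] (4,1)
    t=6.9156 [y] (4,0) — stop
  → r_1 = 6.9156
beam 2: φ=-90°, α=300°
  cosα=0.5000 sinα=-0.8660 | (6,7) | tMaxX 1.6200 tMaxY 0.7852 | tΔX 2.0000 tΔY 1.1547
    t=0.7852 [y] (6,6)
    t=1.6200 [x] (7,6)
    t=1.9399 [y] (7,5)
    t=3.0946 [y] (7,4)
    t=3.6200 [x] (8,4)
    t=4.2493 [y] (8,3)
    t=5.4040 [y] (8,2)
    t=5.6200 [x] (9,2) — stop
  → r_2 = 5.6200
beam 3: φ=-45°, α=345°
  cosα=0.9659 sinα=-0.2588 | (6,7) | tMaxX 0.8386 tMaxY 2.6273 | tΔX 1.0353 tΔY 3.8637
    t=0.8386 [x] (7,7)
    t=1.8738 [x] (8,7)
    t=2.6273 [y] (8,6)
    t=2.9091 [x] (9,6) — stop
  → r_3 = 2.9091
beam 4: φ=0°, α=30°
  cosα=0.8660 sinα=0.5000 | (6,7) | tMaxX 0.9353 tMaxY 0.6400 | tΔX 1.1547 tΔY 2.0000
    t=0.6400 [y] (6,8)
    t=0.9353 [x] (7,8) — stop
  → r_4 = 0.9353
beam 5: φ=45°, α=75°
  cosα=0.2588 sinα=0.9659 | (6,7) | tMaxX 3.1296 tMaxY 0.3313 | tΔX 3.8637 tΔY 1.0353
    t=0.3313 [y] (6,8)
    t=1.3666 [y] (6,9) — stop
  → r_5 = 1.3666
beam 6: φ=90°, α=120°
  cosα=-0.5000 sinα=0.8660 | (6,7) | tMaxX 0.3800 tMaxY 0.3695 | tΔX 2.0000 tΔY 1.1547
    t=0.3695 [y] (6,8)
    t=0.3800 [x] (5,8)
    t=1.5242 [y] (5,9) — stop
  → r_6 = 1.5242
beam 7: φ=135°, α=165°
  cosα=-0.9659 sinα=0.2588 | (6,7) | tMaxX 0.1967 tMaxY 1.2364 | tΔX 1.0353 tΔY 3.8637
    t=0.1967 [x] (5,7)
    t=1.2320 [x] (4,7)
    t=1.2364 [y] (4,8)
    t=2.2673 [x] (3,8)
    t=3.3025 [x] (2,8)
    t=4.3378 [x] (1,8)
    t=5.1001 [y] (1,9) — stop
  → r_7 = 5.1001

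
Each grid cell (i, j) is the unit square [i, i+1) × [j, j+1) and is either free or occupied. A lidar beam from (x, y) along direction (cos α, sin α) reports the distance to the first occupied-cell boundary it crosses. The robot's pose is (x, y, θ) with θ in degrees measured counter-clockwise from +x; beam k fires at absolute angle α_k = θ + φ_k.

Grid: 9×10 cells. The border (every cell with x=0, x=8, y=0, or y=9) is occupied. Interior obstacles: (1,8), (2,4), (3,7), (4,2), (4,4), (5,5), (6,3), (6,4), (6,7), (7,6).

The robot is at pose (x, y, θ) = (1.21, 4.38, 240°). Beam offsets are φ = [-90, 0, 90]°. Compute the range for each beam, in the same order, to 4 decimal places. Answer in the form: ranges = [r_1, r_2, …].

ranges = [0.2425, 0.4200, 3.2216]

beam 1: φ=-90°, α=150°
  dir = (cos 150°, sin 150°) = (-0.8660, 0.5000); from cell (1,4)
  next x-line at t=0.2425, next y-line at t=1.2400; Δt_x=1.1547, Δt_y=2.0000
    x: enter (0,4) at t=0.2425 ← occupied
  → r_1 = 0.2425
beam 2: φ=0°, α=240°
  dir = (cos 240°, sin 240°) = (-0.5000, -0.8660); from cell (1,4)
  next x-line at t=0.4200, next y-line at t=0.4388; Δt_x=2.0000, Δt_y=1.1547
    x: enter (0,4) at t=0.4200 ← occupied
  → r_2 = 0.4200
beam 3: φ=90°, α=330°
  dir = (cos 330°, sin 330°) = (0.8660, -0.5000); from cell (1,4)
  next x-line at t=0.9122, next y-line at t=0.7600; Δt_x=1.1547, Δt_y=2.0000
    y: enter (1,3) at t=0.7600
    x: enter (2,3) at t=0.9122
    x: enter (3,3) at t=2.0669
    y: enter (3,2) at t=2.7600
    x: enter (4,2) at t=3.2216 ← occupied
  → r_3 = 3.2216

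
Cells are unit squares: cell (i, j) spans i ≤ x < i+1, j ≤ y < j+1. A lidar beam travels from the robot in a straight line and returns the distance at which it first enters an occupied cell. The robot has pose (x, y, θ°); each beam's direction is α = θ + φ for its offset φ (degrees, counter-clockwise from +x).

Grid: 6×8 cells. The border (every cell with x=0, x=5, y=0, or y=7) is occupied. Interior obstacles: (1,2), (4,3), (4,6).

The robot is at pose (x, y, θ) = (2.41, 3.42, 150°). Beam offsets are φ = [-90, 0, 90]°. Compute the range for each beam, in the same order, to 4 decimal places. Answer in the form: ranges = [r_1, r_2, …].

beam 1: φ=-90°, α=60°
  dir = (cos 60°, sin 60°) = (0.5000, 0.8660); from cell (2,3)
  next x-line at t=1.1800, next y-line at t=0.6697; Δt_x=2.0000, Δt_y=1.1547
    y: enter (2,4) at t=0.6697
    x: enter (3,4) at t=1.1800
    y: enter (3,5) at t=1.8244
    y: enter (3,6) at t=2.9791
    x: enter (4,6) at t=3.1800 ← occupied
  → r_1 = 3.1800
beam 2: φ=0°, α=150°
  dir = (cos 150°, sin 150°) = (-0.8660, 0.5000); from cell (2,3)
  next x-line at t=0.4734, next y-line at t=1.1600; Δt_x=1.1547, Δt_y=2.0000
    x: enter (1,3) at t=0.4734
    y: enter (1,4) at t=1.1600
    x: enter (0,4) at t=1.6281 ← occupied
  → r_2 = 1.6281
beam 3: φ=90°, α=240°
  dir = (cos 240°, sin 240°) = (-0.5000, -0.8660); from cell (2,3)
  next x-line at t=0.8200, next y-line at t=0.4850; Δt_x=2.0000, Δt_y=1.1547
    y: enter (2,2) at t=0.4850
    x: enter (1,2) at t=0.8200 ← occupied
  → r_3 = 0.8200

ranges = [3.1800, 1.6281, 0.8200]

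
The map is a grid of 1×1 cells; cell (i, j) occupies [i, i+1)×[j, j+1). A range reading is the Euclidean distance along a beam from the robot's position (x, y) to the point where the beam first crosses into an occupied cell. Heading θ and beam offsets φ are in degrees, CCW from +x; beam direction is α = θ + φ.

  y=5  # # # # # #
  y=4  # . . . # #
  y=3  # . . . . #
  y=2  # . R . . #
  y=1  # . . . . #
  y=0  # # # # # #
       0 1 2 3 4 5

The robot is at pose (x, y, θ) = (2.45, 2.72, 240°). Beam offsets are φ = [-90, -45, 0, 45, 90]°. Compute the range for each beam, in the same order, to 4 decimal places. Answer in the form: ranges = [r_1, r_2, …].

beam 1: φ=-90°, α=150°
  direction (-0.8660, 0.5000); cell (2,2); t to first gridline: x 0.5196, y 0.5600 (then +1.1547 / +2.0000)
    (1,2) via x @ 0.5196
    (1,3) via y @ 0.5600
    (0,3) via x @ 1.6743  # hit
  → r_1 = 1.6743
beam 2: φ=-45°, α=195°
  direction (-0.9659, -0.2588); cell (2,2); t to first gridline: x 0.4659, y 2.7819 (then +1.0353 / +3.8637)
    (1,2) via x @ 0.4659
    (0,2) via x @ 1.5012  # hit
  → r_2 = 1.5012
beam 3: φ=0°, α=240°
  direction (-0.5000, -0.8660); cell (2,2); t to first gridline: x 0.9000, y 0.8314 (then +2.0000 / +1.1547)
    (2,1) via y @ 0.8314
    (1,1) via x @ 0.9000
    (1,0) via y @ 1.9861  # hit
  → r_3 = 1.9861
beam 4: φ=45°, α=285°
  direction (0.2588, -0.9659); cell (2,2); t to first gridline: x 2.1250, y 0.7454 (then +3.8637 / +1.0353)
    (2,1) via y @ 0.7454
    (2,0) via y @ 1.7807  # hit
  → r_4 = 1.7807
beam 5: φ=90°, α=330°
  direction (0.8660, -0.5000); cell (2,2); t to first gridline: x 0.6351, y 1.4400 (then +1.1547 / +2.0000)
    (3,2) via x @ 0.6351
    (3,1) via y @ 1.4400
    (4,1) via x @ 1.7898
    (5,1) via x @ 2.9445  # hit
  → r_5 = 2.9445

ranges = [1.6743, 1.5012, 1.9861, 1.7807, 2.9445]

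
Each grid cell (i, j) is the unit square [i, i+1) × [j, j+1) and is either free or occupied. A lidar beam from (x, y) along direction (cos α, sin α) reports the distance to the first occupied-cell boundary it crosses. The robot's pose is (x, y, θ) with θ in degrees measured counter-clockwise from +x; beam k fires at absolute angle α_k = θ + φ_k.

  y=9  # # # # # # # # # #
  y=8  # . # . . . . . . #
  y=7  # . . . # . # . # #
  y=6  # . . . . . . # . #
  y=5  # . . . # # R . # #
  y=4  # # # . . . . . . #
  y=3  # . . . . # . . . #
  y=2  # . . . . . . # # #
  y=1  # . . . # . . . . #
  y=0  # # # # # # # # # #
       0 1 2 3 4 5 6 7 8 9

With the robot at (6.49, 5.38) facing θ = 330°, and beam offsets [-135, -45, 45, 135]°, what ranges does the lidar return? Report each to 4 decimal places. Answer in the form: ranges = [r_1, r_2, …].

ranges = [0.5073, 2.4640, 1.5633, 1.6771]

beam 1: φ=-135°, α=195°
  dir = (cos 195°, sin 195°) = (-0.9659, -0.2588); from cell (6,5)
  next x-line at t=0.5073, next y-line at t=1.4682; Δt_x=1.0353, Δt_y=3.8637
    x: enter (5,5) at t=0.5073 ← occupied
  → r_1 = 0.5073
beam 2: φ=-45°, α=285°
  dir = (cos 285°, sin 285°) = (0.2588, -0.9659); from cell (6,5)
  next x-line at t=1.9705, next y-line at t=0.3934; Δt_x=3.8637, Δt_y=1.0353
    y: enter (6,4) at t=0.3934
    y: enter (6,3) at t=1.4287
    x: enter (7,3) at t=1.9705
    y: enter (7,2) at t=2.4640 ← occupied
  → r_2 = 2.4640
beam 3: φ=45°, α=15°
  dir = (cos 15°, sin 15°) = (0.9659, 0.2588); from cell (6,5)
  next x-line at t=0.5280, next y-line at t=2.3955; Δt_x=1.0353, Δt_y=3.8637
    x: enter (7,5) at t=0.5280
    x: enter (8,5) at t=1.5633 ← occupied
  → r_3 = 1.5633
beam 4: φ=135°, α=105°
  dir = (cos 105°, sin 105°) = (-0.2588, 0.9659); from cell (6,5)
  next x-line at t=1.8932, next y-line at t=0.6419; Δt_x=3.8637, Δt_y=1.0353
    y: enter (6,6) at t=0.6419
    y: enter (6,7) at t=1.6771 ← occupied
  → r_4 = 1.6771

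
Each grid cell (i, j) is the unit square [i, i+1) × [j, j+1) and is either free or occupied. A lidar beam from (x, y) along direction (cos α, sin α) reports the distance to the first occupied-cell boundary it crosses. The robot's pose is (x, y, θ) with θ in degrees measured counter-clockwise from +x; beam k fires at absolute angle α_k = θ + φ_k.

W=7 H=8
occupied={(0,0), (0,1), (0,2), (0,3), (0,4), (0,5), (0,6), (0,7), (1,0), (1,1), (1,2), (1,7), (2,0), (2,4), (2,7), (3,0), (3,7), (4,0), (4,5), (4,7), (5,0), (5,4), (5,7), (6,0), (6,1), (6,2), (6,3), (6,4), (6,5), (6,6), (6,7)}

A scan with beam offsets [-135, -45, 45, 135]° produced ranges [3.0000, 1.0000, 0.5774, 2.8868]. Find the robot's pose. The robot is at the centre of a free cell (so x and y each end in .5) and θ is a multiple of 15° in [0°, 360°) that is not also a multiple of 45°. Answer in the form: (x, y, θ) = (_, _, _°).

(x, y, θ) = (5.5, 2.5, 345°)

Enumerate (i+0.5, j+0.5, θ) over the 25 free cells and 16 admissible headings. For each, cast all 4 beams and compare to the given ranges.
  (5.5, 6.5, 240°): beam 1 = 0.5176 ≠ 3.0000 ✗
  (4.5, 4.5, 300°): beam 1 = 1.5529 ≠ 3.0000 ✗
  (3.5, 2.5, 240°): beam 1 = 1.9319 ≠ 3.0000 ✗
  …
  (5.5, 2.5, 345°): r_1=3.0000, r_2=1.0000, r_3=0.5774, r_4=2.8868 — all match ✓
Only this pose fits every beam.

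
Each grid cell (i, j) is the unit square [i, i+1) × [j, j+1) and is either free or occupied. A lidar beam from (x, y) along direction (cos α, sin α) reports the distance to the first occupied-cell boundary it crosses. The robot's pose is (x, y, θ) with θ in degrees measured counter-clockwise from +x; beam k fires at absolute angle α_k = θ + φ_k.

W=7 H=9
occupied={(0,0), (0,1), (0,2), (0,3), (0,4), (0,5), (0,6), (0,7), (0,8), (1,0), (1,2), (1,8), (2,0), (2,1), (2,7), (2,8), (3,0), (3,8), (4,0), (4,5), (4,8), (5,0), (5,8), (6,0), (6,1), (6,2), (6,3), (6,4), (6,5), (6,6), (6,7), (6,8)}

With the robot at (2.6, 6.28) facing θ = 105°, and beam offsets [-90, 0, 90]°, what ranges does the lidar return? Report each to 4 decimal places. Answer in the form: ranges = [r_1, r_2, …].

ranges = [3.5199, 0.7454, 1.6564]

beam 1: φ=-90°, α=15°
  d=(0.9659,0.2588)  start (2,6)  tX=0.4141 tY=2.7819  stride 1/|dx|=1.0353 1/|dy|=3.8637
    cross x-line → (3,6), t=0.4141
    cross x-line → (4,6), t=1.4494
    cross x-line → (5,6), t=2.4847
    cross y-line → (5,7), t=2.7819
    cross x-line → (6,7), t=3.5199 (wall)
  → r_1 = 3.5199
beam 2: φ=0°, α=105°
  d=(-0.2588,0.9659)  start (2,6)  tX=2.3182 tY=0.7454  stride 1/|dx|=3.8637 1/|dy|=1.0353
    cross y-line → (2,7), t=0.7454 (wall)
  → r_2 = 0.7454
beam 3: φ=90°, α=195°
  d=(-0.9659,-0.2588)  start (2,6)  tX=0.6212 tY=1.0818  stride 1/|dx|=1.0353 1/|dy|=3.8637
    cross x-line → (1,6), t=0.6212
    cross y-line → (1,5), t=1.0818
    cross x-line → (0,5), t=1.6564 (wall)
  → r_3 = 1.6564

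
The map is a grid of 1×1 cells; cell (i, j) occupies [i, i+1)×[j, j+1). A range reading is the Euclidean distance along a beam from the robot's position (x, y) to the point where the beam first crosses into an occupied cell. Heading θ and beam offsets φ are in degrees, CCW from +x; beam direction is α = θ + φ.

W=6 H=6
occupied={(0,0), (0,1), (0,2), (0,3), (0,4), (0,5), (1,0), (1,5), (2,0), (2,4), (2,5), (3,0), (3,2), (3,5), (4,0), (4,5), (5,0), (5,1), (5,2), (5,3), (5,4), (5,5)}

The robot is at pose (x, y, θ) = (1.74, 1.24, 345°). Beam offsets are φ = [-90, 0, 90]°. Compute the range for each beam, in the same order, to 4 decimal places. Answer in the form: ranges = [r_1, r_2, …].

beam 1: φ=-90°, α=255°
  cosα=-0.2588 sinα=-0.9659 | (1,1) | tMaxX 2.8591 tMaxY 0.2485 | tΔX 3.8637 tΔY 1.0353
    t=0.2485 [y] (1,0) — stop
  → r_1 = 0.2485
beam 2: φ=0°, α=345°
  cosα=0.9659 sinα=-0.2588 | (1,1) | tMaxX 0.2692 tMaxY 0.9273 | tΔX 1.0353 tΔY 3.8637
    t=0.2692 [x] (2,1)
    t=0.9273 [y] (2,0) — stop
  → r_2 = 0.9273
beam 3: φ=90°, α=75°
  cosα=0.2588 sinα=0.9659 | (1,1) | tMaxX 1.0046 tMaxY 0.7868 | tΔX 3.8637 tΔY 1.0353
    t=0.7868 [y] (1,2)
    t=1.0046 [x] (2,2)
    t=1.8221 [y] (2,3)
    t=2.8574 [y] (2,4) — stop
  → r_3 = 2.8574

ranges = [0.2485, 0.9273, 2.8574]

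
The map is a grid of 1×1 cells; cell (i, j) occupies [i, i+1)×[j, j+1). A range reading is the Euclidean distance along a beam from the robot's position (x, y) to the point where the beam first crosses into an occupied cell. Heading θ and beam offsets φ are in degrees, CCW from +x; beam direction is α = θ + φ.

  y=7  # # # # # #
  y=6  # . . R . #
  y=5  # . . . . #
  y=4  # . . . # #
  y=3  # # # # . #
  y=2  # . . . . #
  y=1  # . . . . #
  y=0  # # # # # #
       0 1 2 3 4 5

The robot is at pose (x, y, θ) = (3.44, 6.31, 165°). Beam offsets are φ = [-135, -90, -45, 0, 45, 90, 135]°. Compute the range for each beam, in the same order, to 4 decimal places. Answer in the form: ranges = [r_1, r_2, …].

beam 1: φ=-135°, α=30°
  dir = (cos 30°, sin 30°) = (0.8660, 0.5000); from cell (3,6)
  next x-line at t=0.6466, next y-line at t=1.3800; Δt_x=1.1547, Δt_y=2.0000
    x: enter (4,6) at t=0.6466
    y: enter (4,7) at t=1.3800 ← occupied
  → r_1 = 1.3800
beam 2: φ=-90°, α=75°
  dir = (cos 75°, sin 75°) = (0.2588, 0.9659); from cell (3,6)
  next x-line at t=2.1637, next y-line at t=0.7143; Δt_x=3.8637, Δt_y=1.0353
    y: enter (3,7) at t=0.7143 ← occupied
  → r_2 = 0.7143
beam 3: φ=-45°, α=120°
  dir = (cos 120°, sin 120°) = (-0.5000, 0.8660); from cell (3,6)
  next x-line at t=0.8800, next y-line at t=0.7967; Δt_x=2.0000, Δt_y=1.1547
    y: enter (3,7) at t=0.7967 ← occupied
  → r_3 = 0.7967
beam 4: φ=0°, α=165°
  dir = (cos 165°, sin 165°) = (-0.9659, 0.2588); from cell (3,6)
  next x-line at t=0.4555, next y-line at t=2.6660; Δt_x=1.0353, Δt_y=3.8637
    x: enter (2,6) at t=0.4555
    x: enter (1,6) at t=1.4908
    x: enter (0,6) at t=2.5261 ← occupied
  → r_4 = 2.5261
beam 5: φ=45°, α=210°
  dir = (cos 210°, sin 210°) = (-0.8660, -0.5000); from cell (3,6)
  next x-line at t=0.5081, next y-line at t=0.6200; Δt_x=1.1547, Δt_y=2.0000
    x: enter (2,6) at t=0.5081
    y: enter (2,5) at t=0.6200
    x: enter (1,5) at t=1.6628
    y: enter (1,4) at t=2.6200
    x: enter (0,4) at t=2.8175 ← occupied
  → r_5 = 2.8175
beam 6: φ=90°, α=255°
  dir = (cos 255°, sin 255°) = (-0.2588, -0.9659); from cell (3,6)
  next x-line at t=1.7000, next y-line at t=0.3209; Δt_x=3.8637, Δt_y=1.0353
    y: enter (3,5) at t=0.3209
    y: enter (3,4) at t=1.3562
    x: enter (2,4) at t=1.7000
    y: enter (2,3) at t=2.3915 ← occupied
  → r_6 = 2.3915
beam 7: φ=135°, α=300°
  dir = (cos 300°, sin 300°) = (0.5000, -0.8660); from cell (3,6)
  next x-line at t=1.1200, next y-line at t=0.3580; Δt_x=2.0000, Δt_y=1.1547
    y: enter (3,5) at t=0.3580
    x: enter (4,5) at t=1.1200
    y: enter (4,4) at t=1.5127 ← occupied
  → r_7 = 1.5127

ranges = [1.3800, 0.7143, 0.7967, 2.5261, 2.8175, 2.3915, 1.5127]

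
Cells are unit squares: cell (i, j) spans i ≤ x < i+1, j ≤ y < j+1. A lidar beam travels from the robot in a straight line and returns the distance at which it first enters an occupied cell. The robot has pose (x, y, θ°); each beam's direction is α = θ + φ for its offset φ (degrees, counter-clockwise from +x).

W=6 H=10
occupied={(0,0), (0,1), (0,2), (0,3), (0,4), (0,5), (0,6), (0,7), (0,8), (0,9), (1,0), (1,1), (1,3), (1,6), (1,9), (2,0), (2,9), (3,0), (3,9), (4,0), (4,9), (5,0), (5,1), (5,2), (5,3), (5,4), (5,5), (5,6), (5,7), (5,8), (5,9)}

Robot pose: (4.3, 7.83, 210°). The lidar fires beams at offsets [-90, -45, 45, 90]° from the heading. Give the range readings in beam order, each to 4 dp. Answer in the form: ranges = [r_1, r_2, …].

beam 1: φ=-90°, α=120°
  cosα=-0.5000 sinα=0.8660 | (4,7) | tMaxX 0.6000 tMaxY 0.1963 | tΔX 2.0000 tΔY 1.1547
    t=0.1963 [y] (4,8)
    t=0.6000 [x] (3,8)
    t=1.3510 [y] (3,9) — stop
  → r_1 = 1.3510
beam 2: φ=-45°, α=165°
  cosα=-0.9659 sinα=0.2588 | (4,7) | tMaxX 0.3106 tMaxY 0.6568 | tΔX 1.0353 tΔY 3.8637
    t=0.3106 [x] (3,7)
    t=0.6568 [y] (3,8)
    t=1.3459 [x] (2,8)
    t=2.3811 [x] (1,8)
    t=3.4164 [x] (0,8) — stop
  → r_2 = 3.4164
beam 3: φ=45°, α=255°
  cosα=-0.2588 sinα=-0.9659 | (4,7) | tMaxX 1.1591 tMaxY 0.8593 | tΔX 3.8637 tΔY 1.0353
    t=0.8593 [y] (4,6)
    t=1.1591 [x] (3,6)
    t=1.8946 [y] (3,5)
    t=2.9298 [y] (3,4)
    t=3.9651 [y] (3,3)
    t=5.0004 [y] (3,2)
    t=5.0228 [x] (2,2)
    t=6.0357 [y] (2,1)
    t=7.0709 [y] (2,0) — stop
  → r_3 = 7.0709
beam 4: φ=90°, α=300°
  cosα=0.5000 sinα=-0.8660 | (4,7) | tMaxX 1.4000 tMaxY 0.9584 | tΔX 2.0000 tΔY 1.1547
    t=0.9584 [y] (4,6)
    t=1.4000 [x] (5,6) — stop
  → r_4 = 1.4000

ranges = [1.3510, 3.4164, 7.0709, 1.4000]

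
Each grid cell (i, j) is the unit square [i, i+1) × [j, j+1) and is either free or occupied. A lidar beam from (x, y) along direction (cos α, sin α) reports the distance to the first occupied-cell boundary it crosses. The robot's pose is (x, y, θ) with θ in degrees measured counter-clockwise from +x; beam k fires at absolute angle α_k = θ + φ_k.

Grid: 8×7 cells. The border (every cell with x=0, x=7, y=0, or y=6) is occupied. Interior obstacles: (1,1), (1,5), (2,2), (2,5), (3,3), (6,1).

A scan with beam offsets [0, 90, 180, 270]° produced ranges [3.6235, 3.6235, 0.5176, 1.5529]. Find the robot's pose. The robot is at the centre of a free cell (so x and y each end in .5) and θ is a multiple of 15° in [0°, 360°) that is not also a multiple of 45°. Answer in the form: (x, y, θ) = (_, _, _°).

(x, y, θ) = (6.5, 4.5, 165°)

The pose lattice has 24·16 = 384 candidates. Test each by forward raycasting.
  (6.5, 4.5, 285°): beam 1 = 1.9319 ≠ 3.6235 ✗
  (4.5, 2.5, 105°): beam 2 = 1.5529 ≠ 3.6235 ✗
  (5.5, 5.5, 285°): beam 2 = 1.5529 ≠ 3.6235 ✗
  (6.5, 5.5, 60°): beam 1 = 0.5774 ≠ 3.6235 ✗
  (4.5, 5.5, 165°): beam 1 = 1.5529 ≠ 3.6235 ✗
  …
  (6.5, 4.5, 165°): r_1=3.6235, r_2=3.6235, r_3=0.5176, r_4=1.5529 — all match ✓
Unique over the lattice → pose = (6.5, 4.5, 165°).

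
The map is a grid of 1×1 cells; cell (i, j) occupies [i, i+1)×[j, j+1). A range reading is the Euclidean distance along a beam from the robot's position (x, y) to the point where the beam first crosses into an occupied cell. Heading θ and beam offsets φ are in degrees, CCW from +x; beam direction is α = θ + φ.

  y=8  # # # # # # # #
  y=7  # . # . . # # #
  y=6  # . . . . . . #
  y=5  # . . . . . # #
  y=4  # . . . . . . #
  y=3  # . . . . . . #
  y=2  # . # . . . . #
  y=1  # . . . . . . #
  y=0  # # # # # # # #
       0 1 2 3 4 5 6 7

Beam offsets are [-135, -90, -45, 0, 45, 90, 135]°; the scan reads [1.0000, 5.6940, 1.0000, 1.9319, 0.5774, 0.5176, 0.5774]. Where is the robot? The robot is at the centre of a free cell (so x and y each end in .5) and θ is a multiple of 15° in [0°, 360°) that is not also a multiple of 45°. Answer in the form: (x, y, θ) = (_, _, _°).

The pose lattice has 37·16 = 592 candidates. Test each by forward raycasting.
  (2.5, 3.5, 210°): beam 1 = 4.6587 ≠ 1.0000 ✗
  (1.5, 4.5, 255°): beam 2 = 0.5176 ≠ 5.6940 ✗
  (4.5, 3.5, 60°): beam 1 = 2.5882 ≠ 1.0000 ✗
  (5.5, 1.5, 255°): beam 1 = 6.3509 ≠ 1.0000 ✗
  (3.5, 5.5, 285°): beam 1 = 2.8868 ≠ 1.0000 ✗
  …
  (1.5, 1.5, 105°): r_1=1.0000, r_2=5.6940, r_3=1.0000, r_4=1.9319, r_5=0.5774, r_6=0.5176, r_7=0.5774 — all match ✓
Unique over the lattice → pose = (1.5, 1.5, 105°).

(x, y, θ) = (1.5, 1.5, 105°)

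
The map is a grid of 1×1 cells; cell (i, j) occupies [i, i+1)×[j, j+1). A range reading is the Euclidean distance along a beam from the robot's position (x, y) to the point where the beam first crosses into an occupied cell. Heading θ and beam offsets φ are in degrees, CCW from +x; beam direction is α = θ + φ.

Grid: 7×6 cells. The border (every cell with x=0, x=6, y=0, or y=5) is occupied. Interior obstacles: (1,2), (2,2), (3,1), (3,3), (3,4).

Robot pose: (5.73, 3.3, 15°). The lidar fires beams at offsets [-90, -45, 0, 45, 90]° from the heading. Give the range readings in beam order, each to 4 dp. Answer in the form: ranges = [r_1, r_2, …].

ranges = [1.0432, 0.3118, 0.2795, 0.5400, 1.7600]

beam 1: φ=-90°, α=285°
  d=(0.2588,-0.9659)  start (5,3)  tX=1.0432 tY=0.3106  stride 1/|dx|=3.8637 1/|dy|=1.0353
    cross y-line → (5,2), t=0.3106
    cross x-line → (6,2), t=1.0432 (wall)
  → r_1 = 1.0432
beam 2: φ=-45°, α=330°
  d=(0.8660,-0.5000)  start (5,3)  tX=0.3118 tY=0.6000  stride 1/|dx|=1.1547 1/|dy|=2.0000
    cross x-line → (6,3), t=0.3118 (wall)
  → r_2 = 0.3118
beam 3: φ=0°, α=15°
  d=(0.9659,0.2588)  start (5,3)  tX=0.2795 tY=2.7046  stride 1/|dx|=1.0353 1/|dy|=3.8637
    cross x-line → (6,3), t=0.2795 (wall)
  → r_3 = 0.2795
beam 4: φ=45°, α=60°
  d=(0.5000,0.8660)  start (5,3)  tX=0.5400 tY=0.8083  stride 1/|dx|=2.0000 1/|dy|=1.1547
    cross x-line → (6,3), t=0.5400 (wall)
  → r_4 = 0.5400
beam 5: φ=90°, α=105°
  d=(-0.2588,0.9659)  start (5,3)  tX=2.8205 tY=0.7247  stride 1/|dx|=3.8637 1/|dy|=1.0353
    cross y-line → (5,4), t=0.7247
    cross y-line → (5,5), t=1.7600 (wall)
  → r_5 = 1.7600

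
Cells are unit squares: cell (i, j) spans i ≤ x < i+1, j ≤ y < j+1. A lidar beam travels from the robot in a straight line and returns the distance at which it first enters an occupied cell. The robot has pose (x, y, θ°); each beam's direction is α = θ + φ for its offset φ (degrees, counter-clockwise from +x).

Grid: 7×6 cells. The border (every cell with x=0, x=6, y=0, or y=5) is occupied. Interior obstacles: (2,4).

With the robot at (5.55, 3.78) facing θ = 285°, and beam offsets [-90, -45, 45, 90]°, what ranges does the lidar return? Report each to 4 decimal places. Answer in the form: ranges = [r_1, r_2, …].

ranges = [4.7105, 3.2101, 0.5196, 0.4659]

beam 1: φ=-90°, α=195°
  d=(-0.9659,-0.2588)  start (5,3)  tX=0.5694 tY=3.0137  stride 1/|dx|=1.0353 1/|dy|=3.8637
    cross x-line → (4,3), t=0.5694
    cross x-line → (3,3), t=1.6047
    cross x-line → (2,3), t=2.6400
    cross y-line → (2,2), t=3.0137
    cross x-line → (1,2), t=3.6752
    cross x-line → (0,2), t=4.7105 (wall)
  → r_1 = 4.7105
beam 2: φ=-45°, α=240°
  d=(-0.5000,-0.8660)  start (5,3)  tX=1.1000 tY=0.9007  stride 1/|dx|=2.0000 1/|dy|=1.1547
    cross y-line → (5,2), t=0.9007
    cross x-line → (4,2), t=1.1000
    cross y-line → (4,1), t=2.0554
    cross x-line → (3,1), t=3.1000
    cross y-line → (3,0), t=3.2101 (wall)
  → r_2 = 3.2101
beam 3: φ=45°, α=330°
  d=(0.8660,-0.5000)  start (5,3)  tX=0.5196 tY=1.5600  stride 1/|dx|=1.1547 1/|dy|=2.0000
    cross x-line → (6,3), t=0.5196 (wall)
  → r_3 = 0.5196
beam 4: φ=90°, α=15°
  d=(0.9659,0.2588)  start (5,3)  tX=0.4659 tY=0.8500  stride 1/|dx|=1.0353 1/|dy|=3.8637
    cross x-line → (6,3), t=0.4659 (wall)
  → r_4 = 0.4659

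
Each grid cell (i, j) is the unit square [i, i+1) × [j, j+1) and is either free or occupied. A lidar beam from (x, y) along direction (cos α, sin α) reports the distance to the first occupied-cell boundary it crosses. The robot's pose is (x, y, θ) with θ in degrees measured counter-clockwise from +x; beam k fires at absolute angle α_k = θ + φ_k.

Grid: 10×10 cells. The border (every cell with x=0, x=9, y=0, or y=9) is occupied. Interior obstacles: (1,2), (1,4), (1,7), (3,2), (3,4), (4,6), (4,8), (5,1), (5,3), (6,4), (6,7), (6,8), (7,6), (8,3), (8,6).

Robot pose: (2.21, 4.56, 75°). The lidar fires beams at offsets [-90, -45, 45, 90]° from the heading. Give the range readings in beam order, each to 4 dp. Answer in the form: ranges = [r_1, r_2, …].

ranges = [0.8179, 2.8800, 0.4200, 0.2174]

beam 1: φ=-90°, α=345°
  direction (0.9659, -0.2588); cell (2,4); t to first gridline: x 0.8179, y 2.1637 (then +1.0353 / +3.8637)
    (3,4) via x @ 0.8179  # hit
  → r_1 = 0.8179
beam 2: φ=-45°, α=30°
  direction (0.8660, 0.5000); cell (2,4); t to first gridline: x 0.9122, y 0.8800 (then +1.1547 / +2.0000)
    (2,5) via y @ 0.8800
    (3,5) via x @ 0.9122
    (4,5) via x @ 2.0669
    (4,6) via y @ 2.8800  # hit
  → r_2 = 2.8800
beam 3: φ=45°, α=120°
  direction (-0.5000, 0.8660); cell (2,4); t to first gridline: x 0.4200, y 0.5081 (then +2.0000 / +1.1547)
    (1,4) via x @ 0.4200  # hit
  → r_3 = 0.4200
beam 4: φ=90°, α=165°
  direction (-0.9659, 0.2588); cell (2,4); t to first gridline: x 0.2174, y 1.7000 (then +1.0353 / +3.8637)
    (1,4) via x @ 0.2174  # hit
  → r_4 = 0.2174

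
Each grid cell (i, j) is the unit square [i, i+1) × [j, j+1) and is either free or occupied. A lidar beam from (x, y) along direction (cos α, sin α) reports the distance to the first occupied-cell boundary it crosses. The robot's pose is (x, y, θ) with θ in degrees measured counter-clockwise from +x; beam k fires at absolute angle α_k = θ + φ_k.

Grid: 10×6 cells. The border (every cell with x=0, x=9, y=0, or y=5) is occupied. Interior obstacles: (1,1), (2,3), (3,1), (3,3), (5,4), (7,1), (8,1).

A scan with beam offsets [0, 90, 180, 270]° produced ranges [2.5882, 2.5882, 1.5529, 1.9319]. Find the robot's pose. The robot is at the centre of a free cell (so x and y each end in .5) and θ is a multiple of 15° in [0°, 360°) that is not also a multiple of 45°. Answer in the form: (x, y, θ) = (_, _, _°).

(x, y, θ) = (6.5, 2.5, 75°)

The pose lattice has 25·16 = 400 candidates. Test each by forward raycasting.
  (4.5, 4.5, 255°): beam 2 = 0.5176 ≠ 2.5882 ✗
  (8.5, 2.5, 60°): beam 1 = 1.0000 ≠ 2.5882 ✗
  (5.5, 2.5, 30°): beam 1 = 4.0415 ≠ 2.5882 ✗
  (1.5, 4.5, 330°): beam 1 = 1.0000 ≠ 2.5882 ✗
  …
  (6.5, 2.5, 75°): r_1=2.5882, r_2=2.5882, r_3=1.5529, r_4=1.9319 — all match ✓
Only this pose fits every beam.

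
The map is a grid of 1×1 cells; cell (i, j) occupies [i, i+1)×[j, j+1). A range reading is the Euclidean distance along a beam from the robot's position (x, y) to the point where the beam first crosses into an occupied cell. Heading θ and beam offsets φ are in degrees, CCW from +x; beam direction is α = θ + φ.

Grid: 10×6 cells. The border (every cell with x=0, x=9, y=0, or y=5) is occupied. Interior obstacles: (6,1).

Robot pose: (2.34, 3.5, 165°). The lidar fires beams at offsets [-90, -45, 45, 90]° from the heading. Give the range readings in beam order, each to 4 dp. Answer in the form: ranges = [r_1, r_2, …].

ranges = [1.5529, 1.7321, 1.5473, 2.5882]

beam 1: φ=-90°, α=75°
  cosα=0.2588 sinα=0.9659 | (2,3) | tMaxX 2.5500 tMaxY 0.5176 | tΔX 3.8637 tΔY 1.0353
    t=0.5176 [y] (2,4)
    t=1.5529 [y] (2,5) — stop
  → r_1 = 1.5529
beam 2: φ=-45°, α=120°
  cosα=-0.5000 sinα=0.8660 | (2,3) | tMaxX 0.6800 tMaxY 0.5774 | tΔX 2.0000 tΔY 1.1547
    t=0.5774 [y] (2,4)
    t=0.6800 [x] (1,4)
    t=1.7321 [y] (1,5) — stop
  → r_2 = 1.7321
beam 3: φ=45°, α=210°
  cosα=-0.8660 sinα=-0.5000 | (2,3) | tMaxX 0.3926 tMaxY 1.0000 | tΔX 1.1547 tΔY 2.0000
    t=0.3926 [x] (1,3)
    t=1.0000 [y] (1,2)
    t=1.5473 [x] (0,2) — stop
  → r_3 = 1.5473
beam 4: φ=90°, α=255°
  cosα=-0.2588 sinα=-0.9659 | (2,3) | tMaxX 1.3137 tMaxY 0.5176 | tΔX 3.8637 tΔY 1.0353
    t=0.5176 [y] (2,2)
    t=1.3137 [x] (1,2)
    t=1.5529 [y] (1,1)
    t=2.5882 [y] (1,0) — stop
  → r_4 = 2.5882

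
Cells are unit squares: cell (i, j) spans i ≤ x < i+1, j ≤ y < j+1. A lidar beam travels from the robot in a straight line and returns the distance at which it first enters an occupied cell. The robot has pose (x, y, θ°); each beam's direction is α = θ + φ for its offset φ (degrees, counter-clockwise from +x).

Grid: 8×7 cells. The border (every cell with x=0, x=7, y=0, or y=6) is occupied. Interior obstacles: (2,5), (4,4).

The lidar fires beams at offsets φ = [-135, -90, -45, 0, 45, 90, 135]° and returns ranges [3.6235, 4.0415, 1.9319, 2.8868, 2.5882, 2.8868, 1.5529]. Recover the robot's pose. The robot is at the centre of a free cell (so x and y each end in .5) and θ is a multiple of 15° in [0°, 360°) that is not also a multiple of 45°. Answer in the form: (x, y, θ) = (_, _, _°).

(x, y, θ) = (3.5, 2.5, 120°)

Candidates: 28 free-cell centres × 16 headings = 448 poses. Raycast each; keep the one whose scan matches to 4 dp.
  (1.5, 1.5, 300°): beam 1 = 0.5176 ≠ 3.6235 ✗
  (1.5, 2.5, 150°): beam 1 = 5.6940 ≠ 3.6235 ✗
  (3.5, 3.5, 165°): beam 1 = 1.0000 ≠ 3.6235 ✗
  (2.5, 1.5, 30°): beam 1 = 0.5176 ≠ 3.6235 ✗
  …
  (3.5, 2.5, 120°): r_1=3.6235, r_2=4.0415, r_3=1.9319, r_4=2.8868, r_5=2.5882, r_6=2.8868, r_7=1.5529 — all match ✓
No second candidate reproduces the full scan.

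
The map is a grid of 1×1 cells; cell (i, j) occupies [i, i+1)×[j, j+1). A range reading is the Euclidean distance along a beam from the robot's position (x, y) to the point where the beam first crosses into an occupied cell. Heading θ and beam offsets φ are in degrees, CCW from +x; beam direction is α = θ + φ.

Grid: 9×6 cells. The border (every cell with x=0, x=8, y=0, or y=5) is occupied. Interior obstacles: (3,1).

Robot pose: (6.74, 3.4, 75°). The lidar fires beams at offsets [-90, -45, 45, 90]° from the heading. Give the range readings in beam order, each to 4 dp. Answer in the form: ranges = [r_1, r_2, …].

beam 1: φ=-90°, α=345°
  direction (0.9659, -0.2588); cell (6,3); t to first gridline: x 0.2692, y 1.5455 (then +1.0353 / +3.8637)
    (7,3) via x @ 0.2692
    (8,3) via x @ 1.3044  # hit
  → r_1 = 1.3044
beam 2: φ=-45°, α=30°
  direction (0.8660, 0.5000); cell (6,3); t to first gridline: x 0.3002, y 1.2000 (then +1.1547 / +2.0000)
    (7,3) via x @ 0.3002
    (7,4) via y @ 1.2000
    (8,4) via x @ 1.4549  # hit
  → r_2 = 1.4549
beam 3: φ=45°, α=120°
  direction (-0.5000, 0.8660); cell (6,3); t to first gridline: x 1.4800, y 0.6928 (then +2.0000 / +1.1547)
    (6,4) via y @ 0.6928
    (5,4) via x @ 1.4800
    (5,5) via y @ 1.8475  # hit
  → r_3 = 1.8475
beam 4: φ=90°, α=165°
  direction (-0.9659, 0.2588); cell (6,3); t to first gridline: x 0.7661, y 2.3182 (then +1.0353 / +3.8637)
    (5,3) via x @ 0.7661
    (4,3) via x @ 1.8014
    (4,4) via y @ 2.3182
    (3,4) via x @ 2.8367
    (2,4) via x @ 3.8719
    (1,4) via x @ 4.9072
    (0,4) via x @ 5.9425  # hit
  → r_4 = 5.9425

ranges = [1.3044, 1.4549, 1.8475, 5.9425]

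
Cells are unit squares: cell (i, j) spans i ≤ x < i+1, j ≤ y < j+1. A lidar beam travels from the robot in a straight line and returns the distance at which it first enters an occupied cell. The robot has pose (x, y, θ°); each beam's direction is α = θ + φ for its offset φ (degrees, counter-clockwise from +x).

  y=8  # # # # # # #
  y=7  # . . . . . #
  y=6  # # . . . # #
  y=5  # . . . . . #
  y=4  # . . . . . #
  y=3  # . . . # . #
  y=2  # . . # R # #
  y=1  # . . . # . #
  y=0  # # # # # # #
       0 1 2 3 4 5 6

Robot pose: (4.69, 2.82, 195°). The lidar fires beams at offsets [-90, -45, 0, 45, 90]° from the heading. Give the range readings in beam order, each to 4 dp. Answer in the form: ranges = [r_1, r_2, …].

beam 1: φ=-90°, α=105°
  dir = (cos 105°, sin 105°) = (-0.2588, 0.9659); from cell (4,2)
  next x-line at t=2.6660, next y-line at t=0.1863; Δt_x=3.8637, Δt_y=1.0353
    y: enter (4,3) at t=0.1863 ← occupied
  → r_1 = 0.1863
beam 2: φ=-45°, α=150°
  dir = (cos 150°, sin 150°) = (-0.8660, 0.5000); from cell (4,2)
  next x-line at t=0.7967, next y-line at t=0.3600; Δt_x=1.1547, Δt_y=2.0000
    y: enter (4,3) at t=0.3600 ← occupied
  → r_2 = 0.3600
beam 3: φ=0°, α=195°
  dir = (cos 195°, sin 195°) = (-0.9659, -0.2588); from cell (4,2)
  next x-line at t=0.7143, next y-line at t=3.1682; Δt_x=1.0353, Δt_y=3.8637
    x: enter (3,2) at t=0.7143 ← occupied
  → r_3 = 0.7143
beam 4: φ=45°, α=240°
  dir = (cos 240°, sin 240°) = (-0.5000, -0.8660); from cell (4,2)
  next x-line at t=1.3800, next y-line at t=0.9469; Δt_x=2.0000, Δt_y=1.1547
    y: enter (4,1) at t=0.9469 ← occupied
  → r_4 = 0.9469
beam 5: φ=90°, α=285°
  dir = (cos 285°, sin 285°) = (0.2588, -0.9659); from cell (4,2)
  next x-line at t=1.1977, next y-line at t=0.8489; Δt_x=3.8637, Δt_y=1.0353
    y: enter (4,1) at t=0.8489 ← occupied
  → r_5 = 0.8489

ranges = [0.1863, 0.3600, 0.7143, 0.9469, 0.8489]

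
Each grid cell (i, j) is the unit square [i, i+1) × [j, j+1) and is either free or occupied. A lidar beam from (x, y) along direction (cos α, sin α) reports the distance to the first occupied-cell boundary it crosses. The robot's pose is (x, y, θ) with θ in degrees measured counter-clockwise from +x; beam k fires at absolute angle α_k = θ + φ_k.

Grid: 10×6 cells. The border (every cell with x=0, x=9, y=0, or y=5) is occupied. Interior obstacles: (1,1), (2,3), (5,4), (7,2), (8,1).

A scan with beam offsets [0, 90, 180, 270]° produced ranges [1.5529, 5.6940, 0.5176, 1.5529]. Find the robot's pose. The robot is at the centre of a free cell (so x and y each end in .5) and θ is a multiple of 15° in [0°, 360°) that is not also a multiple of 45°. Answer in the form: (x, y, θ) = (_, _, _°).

(x, y, θ) = (2.5, 2.5, 255°)

The pose lattice has 27·16 = 432 candidates. Test each by forward raycasting.
  (1.5, 2.5, 345°): beam 1 = 5.7956 ≠ 1.5529 ✗
  (2.5, 2.5, 240°): beam 1 = 1.0000 ≠ 1.5529 ✗
  (5.5, 2.5, 165°): beam 1 = 2.5882 ≠ 1.5529 ✗
  (8.5, 4.5, 255°): beam 1 = 1.9319 ≠ 1.5529 ✗
  …
  (2.5, 2.5, 255°): r_1=1.5529, r_2=5.6940, r_3=0.5176, r_4=1.5529 — all match ✓
Only this pose fits every beam.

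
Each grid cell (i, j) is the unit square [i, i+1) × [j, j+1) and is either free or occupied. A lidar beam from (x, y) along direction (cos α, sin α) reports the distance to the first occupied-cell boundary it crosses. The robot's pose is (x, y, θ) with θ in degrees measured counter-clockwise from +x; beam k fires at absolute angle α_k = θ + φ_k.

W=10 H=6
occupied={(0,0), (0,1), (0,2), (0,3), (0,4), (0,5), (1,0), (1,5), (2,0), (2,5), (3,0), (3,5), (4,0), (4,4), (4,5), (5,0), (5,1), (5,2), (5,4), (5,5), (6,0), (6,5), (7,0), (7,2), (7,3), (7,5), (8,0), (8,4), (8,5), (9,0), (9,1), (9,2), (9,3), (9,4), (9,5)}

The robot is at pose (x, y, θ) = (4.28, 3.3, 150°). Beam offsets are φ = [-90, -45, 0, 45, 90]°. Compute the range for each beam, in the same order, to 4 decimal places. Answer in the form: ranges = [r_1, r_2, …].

ranges = [0.8083, 0.7247, 3.4000, 3.3957, 2.6558]

beam 1: φ=-90°, α=60°
  cosα=0.5000 sinα=0.8660 | (4,3) | tMaxX 1.4400 tMaxY 0.8083 | tΔX 2.0000 tΔY 1.1547
    t=0.8083 [y] (4,4) — stop
  → r_1 = 0.8083
beam 2: φ=-45°, α=105°
  cosα=-0.2588 sinα=0.9659 | (4,3) | tMaxX 1.0818 tMaxY 0.7247 | tΔX 3.8637 tΔY 1.0353
    t=0.7247 [y] (4,4) — stop
  → r_2 = 0.7247
beam 3: φ=0°, α=150°
  cosα=-0.8660 sinα=0.5000 | (4,3) | tMaxX 0.3233 tMaxY 1.4000 | tΔX 1.1547 tΔY 2.0000
    t=0.3233 [x] (3,3)
    t=1.4000 [y] (3,4)
    t=1.4780 [x] (2,4)
    t=2.6327 [x] (1,4)
    t=3.4000 [y] (1,5) — stop
  → r_3 = 3.4000
beam 4: φ=45°, α=195°
  cosα=-0.9659 sinα=-0.2588 | (4,3) | tMaxX 0.2899 tMaxY 1.1591 | tΔX 1.0353 tΔY 3.8637
    t=0.2899 [x] (3,3)
    t=1.1591 [y] (3,2)
    t=1.3252 [x] (2,2)
    t=2.3604 [x] (1,2)
    t=3.3957 [x] (0,2) — stop
  → r_4 = 3.3957
beam 5: φ=90°, α=240°
  cosα=-0.5000 sinα=-0.8660 | (4,3) | tMaxX 0.5600 tMaxY 0.3464 | tΔX 2.0000 tΔY 1.1547
    t=0.3464 [y] (4,2)
    t=0.5600 [x] (3,2)
    t=1.5011 [y] (3,1)
    t=2.5600 [x] (2,1)
    t=2.6558 [y] (2,0) — stop
  → r_5 = 2.6558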